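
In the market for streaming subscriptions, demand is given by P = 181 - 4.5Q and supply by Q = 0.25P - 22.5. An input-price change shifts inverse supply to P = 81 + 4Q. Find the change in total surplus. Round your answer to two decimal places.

Rewriting supply in inverse form: P = 90 + 4Q.
Initial equilibrium: Q_0 = 10.7059, P_0 = 132.8235; CS_0 = (1/2)(10.7059)(48.1765) = 257.8858, PS_0 = (1/2)(10.7059)(42.8235) = 229.2318.
New equilibrium: 181 - 4.5Q = 81 + 4Q gives Q_1 = 11.7647, P_1 = 128.0588; CS_1 = 311.4187, PS_1 = 276.8166.
Change in total surplus = (311.4187 + 276.8166) - (257.8858 + 229.2318) = 101.1176.

101.12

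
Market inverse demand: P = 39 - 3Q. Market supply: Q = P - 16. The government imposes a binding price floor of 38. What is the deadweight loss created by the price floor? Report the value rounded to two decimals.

58.68

Rewriting supply in inverse form: P = 16 + Q.
Free-market equilibrium: 39 - 3Q = 16 + Q gives Q* = 5.75, P* = 21.75.
At P = 38, buyers demand (39 - 38)/3 = 0.3333 while sellers would supply more, so the quantity traded is 0.3333 at price 38.
The lost-trades triangle has base Q* - 0.3333 = 5.4167 and height equal to the gap between the curves at Q = 0.3333, which is 38 - 16.3333 = 21.6667. DWL = (1/2)(5.4167)(21.6667) = 58.6806.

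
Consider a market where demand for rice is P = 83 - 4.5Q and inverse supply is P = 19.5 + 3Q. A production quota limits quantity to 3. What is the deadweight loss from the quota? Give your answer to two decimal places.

Unrestricted equilibrium: Q* = (83 - 19.5)/(4.5 + 3) = 8.4667.
At Q = 3 the demand price is 83 - 4.5(3) = 69.5 and the supply price is 19.5 + 3(3) = 28.5.
DWL = (1/2)(gap between curves at 3) x (Q* - 3) = (1/2)(41)(5.4667) = 112.0667.

112.07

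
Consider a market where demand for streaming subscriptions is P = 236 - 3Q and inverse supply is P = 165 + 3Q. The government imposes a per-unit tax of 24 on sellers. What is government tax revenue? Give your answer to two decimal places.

Pre-tax equilibrium: 236 - 3Q = 165 + 3Q gives Q* = 11.8333, P* = 200.5.
A tax on sellers shifts supply up by 24: 236 - 3Q = 165 + 3Q + 24, so Q_t = 7.8333. Buyers pay P_b = 212.5; sellers receive P_s = P_b - 24 = 188.5.
Revenue is the tax times quantity traded: 24 x 7.8333 = 188.

188.00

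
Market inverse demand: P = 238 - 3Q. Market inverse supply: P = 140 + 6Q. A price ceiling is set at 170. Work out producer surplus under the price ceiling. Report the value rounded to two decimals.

Free-market equilibrium: 238 - 3Q = 140 + 6Q gives Q* = 10.8889, P* = 205.3333.
At P = 170, sellers supply (170 - 140)/6 = 5 while buyers want more, so the quantity traded is 5 at price 170.
PS is the triangle above supply below 170: (1/2)(5)(170 - 140) = 75.

75.00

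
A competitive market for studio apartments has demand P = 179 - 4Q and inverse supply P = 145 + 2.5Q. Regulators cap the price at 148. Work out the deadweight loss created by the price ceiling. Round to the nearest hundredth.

52.80

Free-market equilibrium: 179 - 4Q = 145 + 2.5Q gives Q* = 5.2308, P* = 158.0769.
At the ceiling price 148, quantity supplied is (148 - 145)/2.5 = 1.2; supply is the short side, so Q = 1.2 trades at P = 148.
At Q = 1.2 the demand price is 174.2 and the supply price is 148. Deadweight loss is the triangle between the curves from 1.2 to 5.2308: (1/2)(174.2 - 148)(5.2308 - 1.2) = 52.8031.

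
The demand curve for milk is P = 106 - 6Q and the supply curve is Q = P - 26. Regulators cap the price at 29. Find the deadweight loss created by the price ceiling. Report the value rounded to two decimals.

248.64

Rewriting supply in inverse form: P = 26 + Q.
Without the control, 106 - 6Q = 26 + Q so Q* = 11.4286 and P* = 37.4286.
At P = 29, sellers supply (29 - 26)/1 = 3 while buyers want more, so the quantity traded is 3 at price 29.
At Q = 3 the demand price is 88 and the supply price is 29. Deadweight loss is the triangle between the curves from 3 to 11.4286: (1/2)(88 - 29)(11.4286 - 3) = 248.6429.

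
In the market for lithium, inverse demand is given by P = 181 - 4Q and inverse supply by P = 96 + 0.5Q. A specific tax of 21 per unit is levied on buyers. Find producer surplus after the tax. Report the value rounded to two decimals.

50.57

Without the tax, 181 - 4Q = 96 + 0.5Q so Q* = 18.8889 and P* = 105.4444.
With the tax, buyers' net willingness to pay falls by 21: (181 - 21) - 4Q = 96 + 0.5Q, so Q_t = 14.2222. Buyers pay P_b = 124.1111; sellers receive P_s = P_b - 21 = 103.1111.
Producer surplus is the triangle above supply below P_s: (1/2)(14.2222)(103.1111 - 96) = 50.5679.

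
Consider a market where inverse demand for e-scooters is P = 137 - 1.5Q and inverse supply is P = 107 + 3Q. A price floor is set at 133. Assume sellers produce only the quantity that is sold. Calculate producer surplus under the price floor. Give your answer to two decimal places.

58.67

Free-market equilibrium: 137 - 1.5Q = 107 + 3Q gives Q* = 6.6667, P* = 127.
At P = 133, buyers demand (137 - 133)/1.5 = 2.6667 while sellers would supply more, so the quantity traded is 2.6667 at price 133.
The supply price at Q = 2.6667 is 115. PS is the trapezoid between 133 and supply over [0, 2.6667]: (1/2)[(133 - 107) + (133 - 115)](2.6667) = 58.6667.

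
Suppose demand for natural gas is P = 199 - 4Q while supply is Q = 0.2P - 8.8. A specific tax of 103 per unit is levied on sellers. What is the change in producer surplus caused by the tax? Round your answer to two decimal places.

Rewriting supply in inverse form: P = 44 + 5Q.
Without the tax, 199 - 4Q = 44 + 5Q so Q* = 17.2222 and P* = 130.1111.
With the tax, sellers need 103 more per unit: 199 - 4Q = 44 + 5Q + 103, so Q_t = 5.7778. Buyers pay P_b = 175.8889; sellers receive P_s = P_b - 103 = 72.8889.
Producers lose the trapezoid between P_s and P* out to Q_t plus the triangle from Q_t to Q*: change in PS = 83.4568 - 741.5123 = -658.0556.

-658.06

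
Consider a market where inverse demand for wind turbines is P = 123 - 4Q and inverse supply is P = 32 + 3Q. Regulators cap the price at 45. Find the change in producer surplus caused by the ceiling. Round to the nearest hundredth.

-225.33

Without the control, 123 - 4Q = 32 + 3Q so Q* = 13 and P* = 71.
At P = 45, sellers supply (45 - 32)/3 = 4.3333 while buyers want more, so the quantity traded is 4.3333 at price 45.
PS goes from (1/2)(13)(39) = 253.5 to 28.1667 (computed as (45 - 32)(4.3333) - (1/2)(3)(4.3333)^2), a change of -225.3333.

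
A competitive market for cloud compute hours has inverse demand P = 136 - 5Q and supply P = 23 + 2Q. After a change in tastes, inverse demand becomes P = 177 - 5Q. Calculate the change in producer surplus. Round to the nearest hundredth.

223.41

Initial equilibrium: Q_0 = 16.1429, P_0 = 55.2857; CS_0 = (1/2)(16.1429)(80.7143) = 651.4796, PS_0 = (1/2)(16.1429)(32.2857) = 260.5918.
New equilibrium: 177 - 5Q = 23 + 2Q gives Q_1 = 22, P_1 = 67; CS_1 = 1210, PS_1 = 484.
Change in producer surplus = 484 - 260.5918 = 223.4082.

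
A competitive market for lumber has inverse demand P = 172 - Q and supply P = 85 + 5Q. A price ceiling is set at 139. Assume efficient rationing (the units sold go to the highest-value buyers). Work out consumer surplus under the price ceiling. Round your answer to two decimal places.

Without the control, 172 - Q = 85 + 5Q so Q* = 14.5 and P* = 157.5.
At P = 139, sellers supply (139 - 85)/5 = 10.8 while buyers want more, so the quantity traded is 10.8 at price 139.
The demand price at Q = 10.8 is 161.2. CS is the trapezoid between demand and 139 over [0, 10.8]: (1/2)[(172 - 139) + (161.2 - 139)](10.8) = 298.08.

298.08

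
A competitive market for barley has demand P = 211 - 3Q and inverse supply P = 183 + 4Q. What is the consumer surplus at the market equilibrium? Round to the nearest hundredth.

Set 211 - 3Q = 183 + 4Q, which gives 28 = 7Q, so Q* = 4 and P* = 211 - 3(4) = 199.
The demand choke price is 211, so CS = (1/2)(Q*)(211 - P*) = (1/2)(4)(12) = 24.

24.00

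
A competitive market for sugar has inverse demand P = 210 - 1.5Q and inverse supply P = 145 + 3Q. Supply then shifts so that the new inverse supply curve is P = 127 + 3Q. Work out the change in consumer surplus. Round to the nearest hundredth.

98.67

Initial equilibrium: Q_0 = 14.4444, P_0 = 188.3333; CS_0 = (1/2)(14.4444)(21.6667) = 156.4815, PS_0 = (1/2)(14.4444)(43.3333) = 312.963.
New equilibrium: 210 - 1.5Q = 127 + 3Q gives Q_1 = 18.4444, P_1 = 182.3333; CS_1 = 255.1481, PS_1 = 510.2963.
Change in consumer surplus = 255.1481 - 156.4815 = 98.6667.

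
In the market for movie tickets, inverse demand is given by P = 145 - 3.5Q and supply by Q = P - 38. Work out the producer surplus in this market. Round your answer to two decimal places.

Rewriting supply in inverse form: P = 38 + Q.
Setting demand equal to supply, 107 = 4.5Q, so Q* = 23.7778 and P* = 61.7778.
The supply curve's price intercept is 38, so PS = (1/2)(Q*)(P* - 38) = (1/2)(23.7778)(23.7778) = 282.6914.

282.69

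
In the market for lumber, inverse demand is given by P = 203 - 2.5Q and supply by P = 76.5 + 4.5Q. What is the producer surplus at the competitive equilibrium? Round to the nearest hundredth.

734.80

Set 203 - 2.5Q = 76.5 + 4.5Q, which gives 126.5 = 7Q, so Q* = 18.0714 and P* = 203 - 2.5(18.0714) = 157.8214.
The supply curve's price intercept is 76.5, so PS = (1/2)(Q*)(P* - 76.5) = (1/2)(18.0714)(81.3214) = 734.7972.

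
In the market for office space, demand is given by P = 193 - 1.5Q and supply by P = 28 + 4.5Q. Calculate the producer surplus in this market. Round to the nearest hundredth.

1701.56

Equilibrium: 193 - 1.5Q = 28 + 4.5Q, so Q* = 27.5 and P* = 151.75.
PS is the area between P* and the supply curve from 0 to Q*: (1/2)(27.5)(123.75) = 1701.5625.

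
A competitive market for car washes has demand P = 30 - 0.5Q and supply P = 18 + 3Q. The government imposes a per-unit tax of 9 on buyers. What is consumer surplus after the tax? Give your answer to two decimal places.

0.18

Without the tax, 30 - 0.5Q = 18 + 3Q so Q* = 3.4286 and P* = 28.2857.
A tax on buyers shifts demand down by 9: (30 - 9) - 0.5Q = 18 + 3Q, so Q_t = 0.8571. Buyers pay P_b = 29.5714; sellers receive P_s = P_b - 9 = 20.5714.
CS = (1/2)(Q_t)(30 - P_b) = (1/2)(0.8571)(0.4286) = 0.1837.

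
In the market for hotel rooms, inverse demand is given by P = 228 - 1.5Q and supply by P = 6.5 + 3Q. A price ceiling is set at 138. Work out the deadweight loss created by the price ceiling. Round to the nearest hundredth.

65.34

Free-market equilibrium: 228 - 1.5Q = 6.5 + 3Q gives Q* = 49.2222, P* = 154.1667.
At the ceiling price 138, quantity supplied is (138 - 6.5)/3 = 43.8333; supply is the short side, so Q = 43.8333 trades at P = 138.
At Q = 43.8333 the demand price is 162.25 and the supply price is 138. Deadweight loss is the triangle between the curves from 43.8333 to 49.2222: (1/2)(162.25 - 138)(49.2222 - 43.8333) = 65.3403.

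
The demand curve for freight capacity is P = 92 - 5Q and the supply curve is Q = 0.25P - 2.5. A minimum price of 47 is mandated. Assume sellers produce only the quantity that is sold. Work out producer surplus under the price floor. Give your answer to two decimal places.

Rewriting supply in inverse form: P = 10 + 4Q.
Without the control, 92 - 5Q = 10 + 4Q so Q* = 9.1111 and P* = 46.4444.
At the floor price 47, quantity demanded is (92 - 47)/5 = 9; demand is the short side, so Q = 9 trades at P = 47.
The supply price at Q = 9 is 46. PS is the trapezoid between 47 and supply over [0, 9]: (1/2)[(47 - 10) + (47 - 46)](9) = 171.

171.00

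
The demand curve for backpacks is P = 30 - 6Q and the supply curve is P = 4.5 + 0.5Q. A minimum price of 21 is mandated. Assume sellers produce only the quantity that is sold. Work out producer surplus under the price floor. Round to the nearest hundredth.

Free-market equilibrium: 30 - 6Q = 4.5 + 0.5Q gives Q* = 3.9231, P* = 6.4615.
At the floor price 21, quantity demanded is (30 - 21)/6 = 1.5; demand is the short side, so Q = 1.5 trades at P = 21.
The supply price at Q = 1.5 is 5.25. PS is the trapezoid between 21 and supply over [0, 1.5]: (1/2)[(21 - 4.5) + (21 - 5.25)](1.5) = 24.1875.

24.19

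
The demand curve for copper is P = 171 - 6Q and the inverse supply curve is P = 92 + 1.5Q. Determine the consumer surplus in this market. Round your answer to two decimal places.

332.85

Setting demand equal to supply, 79 = 7.5Q, so Q* = 10.5333 and P* = 107.8.
The demand choke price is 171, so CS = (1/2)(Q*)(171 - P*) = (1/2)(10.5333)(63.2) = 332.8533.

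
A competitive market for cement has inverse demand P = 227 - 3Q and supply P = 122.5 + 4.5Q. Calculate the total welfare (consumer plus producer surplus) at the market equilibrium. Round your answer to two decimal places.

728.02

Set 227 - 3Q = 122.5 + 4.5Q, which gives 104.5 = 7.5Q, so Q* = 13.9333 and P* = 227 - 3(13.9333) = 185.2.
Total surplus is the full triangle between the curves from 0 to Q*: (1/2)(13.9333)(227 - 122.5) = 728.0167.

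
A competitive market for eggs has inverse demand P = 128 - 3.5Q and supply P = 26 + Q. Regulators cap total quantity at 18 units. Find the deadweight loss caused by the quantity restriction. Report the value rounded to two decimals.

Unrestricted equilibrium: Q* = (128 - 26)/(3.5 + 1) = 22.6667.
At Q = 18 the demand price is 128 - 3.5(18) = 65 and the supply price is 26 + (18) = 44.
Deadweight loss is the triangle between the curves from 18 to 22.6667: (1/2)(65 - 44)(22.6667 - 18) = 49.

49.00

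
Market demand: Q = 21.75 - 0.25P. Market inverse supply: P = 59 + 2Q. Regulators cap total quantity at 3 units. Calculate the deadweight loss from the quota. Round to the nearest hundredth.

8.33

Rewriting demand in inverse form: P = 87 - 4Q.
Without the quota, 87 - 4Q = 59 + 2Q gives Q* = 4.6667.
At Q = 3 the demand price is 87 - 4(3) = 75 and the supply price is 59 + 2(3) = 65.
DWL = (1/2)(gap between curves at 3) x (Q* - 3) = (1/2)(10)(1.6667) = 8.3333.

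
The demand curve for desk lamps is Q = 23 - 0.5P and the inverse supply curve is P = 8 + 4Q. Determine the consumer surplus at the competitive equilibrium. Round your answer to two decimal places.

40.11

Rewriting demand in inverse form: P = 46 - 2Q.
Set 46 - 2Q = 8 + 4Q, which gives 38 = 6Q, so Q* = 6.3333 and P* = 46 - 2(6.3333) = 33.3333.
Consumer surplus is the triangle under demand above P*: (1/2)(6.3333)(46 - 33.3333) = (1/2)(6.3333)(12.6667) = 40.1111.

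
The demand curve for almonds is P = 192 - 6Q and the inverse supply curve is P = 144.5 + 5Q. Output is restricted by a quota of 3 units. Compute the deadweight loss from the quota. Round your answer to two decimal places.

9.56

Without the quota, 192 - 6Q = 144.5 + 5Q gives Q* = 4.3182.
At Q = 3 the demand price is 192 - 6(3) = 174 and the supply price is 144.5 + 5(3) = 159.5.
Deadweight loss is the triangle between the curves from 3 to 4.3182: (1/2)(174 - 159.5)(4.3182 - 3) = 9.5568.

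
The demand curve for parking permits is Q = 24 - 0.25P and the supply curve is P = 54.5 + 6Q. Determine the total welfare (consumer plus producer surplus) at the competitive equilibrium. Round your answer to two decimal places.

Rewriting demand in inverse form: P = 96 - 4Q.
Setting demand equal to supply, 41.5 = 10Q, so Q* = 4.15 and P* = 79.4.
Total surplus is the full triangle between the curves from 0 to Q*: (1/2)(4.15)(96 - 54.5) = 86.1125.

86.11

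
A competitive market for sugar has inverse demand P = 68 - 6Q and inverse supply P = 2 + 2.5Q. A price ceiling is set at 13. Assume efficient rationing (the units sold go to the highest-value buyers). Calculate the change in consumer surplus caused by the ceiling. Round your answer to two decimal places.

Free-market equilibrium: 68 - 6Q = 2 + 2.5Q gives Q* = 7.7647, P* = 21.4118.
At the ceiling price 13, quantity supplied is (13 - 2)/2.5 = 4.4; supply is the short side, so Q = 4.4 trades at P = 13.
CS goes from (1/2)(7.7647)(46.5882) = 180.872 to 183.92 (computed as (68 - 13)(4.4) - (1/2)(6)(4.4)^2), a change of 3.048.

3.05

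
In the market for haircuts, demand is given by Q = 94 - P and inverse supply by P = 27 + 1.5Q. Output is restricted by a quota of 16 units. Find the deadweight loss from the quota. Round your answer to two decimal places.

Rewriting demand in inverse form: P = 94 - Q.
Without the quota, 94 - Q = 27 + 1.5Q gives Q* = 26.8.
At Q = 16 the demand price is 94 - (16) = 78 and the supply price is 27 + 1.5(16) = 51.
DWL = (1/2)(gap between curves at 16) x (Q* - 16) = (1/2)(27)(10.8) = 145.8.

145.80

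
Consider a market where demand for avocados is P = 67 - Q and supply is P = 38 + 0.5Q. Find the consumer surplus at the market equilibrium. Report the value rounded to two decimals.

186.89

Setting demand equal to supply, 29 = 1.5Q, so Q* = 19.3333 and P* = 47.6667.
The demand choke price is 67, so CS = (1/2)(Q*)(67 - P*) = (1/2)(19.3333)(19.3333) = 186.8889.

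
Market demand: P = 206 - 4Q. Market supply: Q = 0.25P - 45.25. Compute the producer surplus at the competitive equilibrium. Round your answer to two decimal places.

Rewriting supply in inverse form: P = 181 + 4Q.
Set 206 - 4Q = 181 + 4Q, which gives 25 = 8Q, so Q* = 3.125 and P* = 206 - 4(3.125) = 193.5.
PS is the area between P* and the supply curve from 0 to Q*: (1/2)(3.125)(12.5) = 19.5312.

19.53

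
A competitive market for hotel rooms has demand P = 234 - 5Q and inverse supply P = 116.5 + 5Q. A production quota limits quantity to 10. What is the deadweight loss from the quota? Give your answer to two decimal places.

Without the quota, 234 - 5Q = 116.5 + 5Q gives Q* = 11.75.
At Q = 10 the demand price is 234 - 5(10) = 184 and the supply price is 116.5 + 5(10) = 166.5.
Deadweight loss is the triangle between the curves from 10 to 11.75: (1/2)(184 - 166.5)(11.75 - 10) = 15.3125.

15.31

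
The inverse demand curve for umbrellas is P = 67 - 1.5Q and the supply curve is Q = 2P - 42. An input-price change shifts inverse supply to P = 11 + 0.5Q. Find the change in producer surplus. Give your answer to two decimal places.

Rewriting supply in inverse form: P = 21 + 0.5Q.
Initial equilibrium: Q_0 = 23, P_0 = 32.5; CS_0 = (1/2)(23)(34.5) = 396.75, PS_0 = (1/2)(23)(11.5) = 132.25.
New equilibrium: 67 - 1.5Q = 11 + 0.5Q gives Q_1 = 28, P_1 = 25; CS_1 = 588, PS_1 = 196.
Change in producer surplus = 196 - 132.25 = 63.75.

63.75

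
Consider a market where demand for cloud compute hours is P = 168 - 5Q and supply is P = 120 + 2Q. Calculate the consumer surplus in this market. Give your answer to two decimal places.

117.55

Setting demand equal to supply, 48 = 7Q, so Q* = 6.8571 and P* = 133.7143.
The demand choke price is 168, so CS = (1/2)(Q*)(168 - P*) = (1/2)(6.8571)(34.2857) = 117.551.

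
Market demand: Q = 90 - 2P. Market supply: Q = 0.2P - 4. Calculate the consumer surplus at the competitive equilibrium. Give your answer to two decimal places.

Rewriting demand in inverse form: P = 45 - 0.5Q.
Rewriting supply in inverse form: P = 20 + 5Q.
Setting demand equal to supply, 25 = 5.5Q, so Q* = 4.5455 and P* = 42.7273.
The demand choke price is 45, so CS = (1/2)(Q*)(45 - P*) = (1/2)(4.5455)(2.2727) = 5.1653.

5.17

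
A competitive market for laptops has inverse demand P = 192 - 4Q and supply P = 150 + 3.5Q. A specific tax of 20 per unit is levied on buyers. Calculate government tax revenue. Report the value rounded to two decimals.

Without the tax, 192 - 4Q = 150 + 3.5Q so Q* = 5.6 and P* = 169.6.
With the tax, buyers' net willingness to pay falls by 20: (192 - 20) - 4Q = 150 + 3.5Q, so Q_t = 2.9333. Buyers pay P_b = 180.2667; sellers receive P_s = P_b - 20 = 160.2667.
Revenue is the tax times quantity traded: 20 x 2.9333 = 58.6667.

58.67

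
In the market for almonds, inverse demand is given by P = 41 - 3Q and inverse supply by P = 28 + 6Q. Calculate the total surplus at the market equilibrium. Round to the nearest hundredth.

Setting demand equal to supply, 13 = 9Q, so Q* = 1.4444 and P* = 36.6667.
Total surplus is the full triangle between the curves from 0 to Q*: (1/2)(1.4444)(41 - 28) = 9.3889.

9.39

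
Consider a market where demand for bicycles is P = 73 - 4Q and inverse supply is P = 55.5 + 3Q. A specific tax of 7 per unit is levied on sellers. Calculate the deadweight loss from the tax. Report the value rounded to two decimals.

Without the tax, 73 - 4Q = 55.5 + 3Q so Q* = 2.5 and P* = 63.
A tax on sellers shifts supply up by 7: 73 - 4Q = 55.5 + 3Q + 7, so Q_t = 1.5. Buyers pay P_b = 67; sellers receive P_s = P_b - 7 = 60.
The welfare triangle lost has base Q* - Q_t = 1 and height t = 7, so DWL = (1/2)(1)(7) = 3.5.

3.50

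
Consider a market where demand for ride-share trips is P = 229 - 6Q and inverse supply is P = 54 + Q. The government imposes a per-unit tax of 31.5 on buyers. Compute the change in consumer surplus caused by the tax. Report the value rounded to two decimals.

Pre-tax equilibrium: 229 - 6Q = 54 + Q gives Q* = 25, P* = 79.
With the tax, buyers' net willingness to pay falls by 31.5: (229 - 31.5) - 6Q = 54 + Q, so Q_t = 20.5. Buyers pay P_b = 106; sellers receive P_s = P_b - 31.5 = 74.5.
Consumers lose the trapezoid between P* and P_b out to Q_t plus the triangle from Q_t to Q*: change in CS = 1260.75 - 1875 = -614.25.

-614.25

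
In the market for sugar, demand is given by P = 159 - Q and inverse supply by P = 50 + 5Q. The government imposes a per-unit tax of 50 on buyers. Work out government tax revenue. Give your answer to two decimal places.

491.67

Without the tax, 159 - Q = 50 + 5Q so Q* = 18.1667 and P* = 140.8333.
With the tax, buyers' net willingness to pay falls by 50: (159 - 50) - Q = 50 + 5Q, so Q_t = 9.8333. Buyers pay P_b = 149.1667; sellers receive P_s = P_b - 50 = 99.1667.
Revenue is the tax times quantity traded: 50 x 9.8333 = 491.6667.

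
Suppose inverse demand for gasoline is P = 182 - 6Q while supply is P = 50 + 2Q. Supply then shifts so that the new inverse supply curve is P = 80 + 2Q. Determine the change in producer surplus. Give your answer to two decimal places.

Initial equilibrium: Q_0 = 16.5, P_0 = 83; CS_0 = (1/2)(16.5)(99) = 816.75, PS_0 = (1/2)(16.5)(33) = 272.25.
New equilibrium: 182 - 6Q = 80 + 2Q gives Q_1 = 12.75, P_1 = 105.5; CS_1 = 487.6875, PS_1 = 162.5625.
Change in producer surplus = 162.5625 - 272.25 = -109.6875.

-109.69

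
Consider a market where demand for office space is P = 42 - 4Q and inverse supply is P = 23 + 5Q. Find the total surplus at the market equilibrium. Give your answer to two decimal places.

20.06

Set 42 - 4Q = 23 + 5Q, which gives 19 = 9Q, so Q* = 2.1111 and P* = 42 - 4(2.1111) = 33.5556.
CS = (1/2)(2.1111)(8.4444) = 8.9136 and PS = (1/2)(2.1111)(10.5556) = 11.142, so total surplus = 20.0556.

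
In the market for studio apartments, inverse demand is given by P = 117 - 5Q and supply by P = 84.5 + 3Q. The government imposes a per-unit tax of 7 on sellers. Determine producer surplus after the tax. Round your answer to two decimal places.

15.24

Pre-tax equilibrium: 117 - 5Q = 84.5 + 3Q gives Q* = 4.0625, P* = 96.6875.
A tax on sellers shifts supply up by 7: 117 - 5Q = 84.5 + 3Q + 7, so Q_t = 3.1875. Buyers pay P_b = 101.0625; sellers receive P_s = P_b - 7 = 94.0625.
PS = (1/2)(Q_t)(P_s - 84.5) = (1/2)(3.1875)(9.5625) = 15.2402.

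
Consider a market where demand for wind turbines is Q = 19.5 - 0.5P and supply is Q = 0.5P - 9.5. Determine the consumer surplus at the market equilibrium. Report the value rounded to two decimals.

Rewriting demand in inverse form: P = 39 - 2Q.
Rewriting supply in inverse form: P = 19 + 2Q.
Setting demand equal to supply, 20 = 4Q, so Q* = 5 and P* = 29.
CS is the area between the demand curve and P* from 0 to Q*: (1/2)(5)(10) = 25.

25.00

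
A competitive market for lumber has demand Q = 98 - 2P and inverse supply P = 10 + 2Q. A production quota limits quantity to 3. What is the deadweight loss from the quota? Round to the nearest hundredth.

Rewriting demand in inverse form: P = 49 - 0.5Q.
Unrestricted equilibrium: Q* = (49 - 10)/(0.5 + 2) = 15.6.
At Q = 3 the demand price is 49 - 0.5(3) = 47.5 and the supply price is 10 + 2(3) = 16.
Deadweight loss is the triangle between the curves from 3 to 15.6: (1/2)(47.5 - 16)(15.6 - 3) = 198.45.

198.45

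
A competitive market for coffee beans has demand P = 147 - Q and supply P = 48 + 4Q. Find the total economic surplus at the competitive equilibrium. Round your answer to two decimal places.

980.10

Set 147 - Q = 48 + 4Q, which gives 99 = 5Q, so Q* = 19.8 and P* = 147 - (19.8) = 127.2.
CS = (1/2)(19.8)(19.8) = 196.02 and PS = (1/2)(19.8)(79.2) = 784.08, so total surplus = 980.1.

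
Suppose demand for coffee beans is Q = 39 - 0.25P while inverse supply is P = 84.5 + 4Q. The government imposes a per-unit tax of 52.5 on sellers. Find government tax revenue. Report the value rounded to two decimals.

Rewriting demand in inverse form: P = 156 - 4Q.
Without the tax, 156 - 4Q = 84.5 + 4Q so Q* = 8.9375 and P* = 120.25.
A tax on sellers shifts supply up by 52.5: 156 - 4Q = 84.5 + 4Q + 52.5, so Q_t = 2.375. Buyers pay P_b = 146.5; sellers receive P_s = P_b - 52.5 = 94.
Revenue is the tax times quantity traded: 52.5 x 2.375 = 124.6875.

124.69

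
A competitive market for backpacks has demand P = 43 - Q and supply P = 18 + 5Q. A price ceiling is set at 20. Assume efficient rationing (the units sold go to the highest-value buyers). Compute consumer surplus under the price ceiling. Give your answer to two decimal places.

Without the control, 43 - Q = 18 + 5Q so Q* = 4.1667 and P* = 38.8333.
At P = 20, sellers supply (20 - 18)/5 = 0.4 while buyers want more, so the quantity traded is 0.4 at price 20.
The demand price at Q = 0.4 is 42.6. CS is the trapezoid between demand and 20 over [0, 0.4]: (1/2)[(43 - 20) + (42.6 - 20)](0.4) = 9.12.

9.12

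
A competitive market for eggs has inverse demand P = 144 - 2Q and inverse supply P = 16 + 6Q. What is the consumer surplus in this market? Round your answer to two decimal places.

256.00

Set 144 - 2Q = 16 + 6Q, which gives 128 = 8Q, so Q* = 16 and P* = 144 - 2(16) = 112.
The demand choke price is 144, so CS = (1/2)(Q*)(144 - P*) = (1/2)(16)(32) = 256.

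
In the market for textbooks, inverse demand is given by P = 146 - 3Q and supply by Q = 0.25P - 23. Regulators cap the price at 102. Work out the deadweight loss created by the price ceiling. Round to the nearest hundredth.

Rewriting supply in inverse form: P = 92 + 4Q.
Free-market equilibrium: 146 - 3Q = 92 + 4Q gives Q* = 7.7143, P* = 122.8571.
At P = 102, sellers supply (102 - 92)/4 = 2.5 while buyers want more, so the quantity traded is 2.5 at price 102.
The lost-trades triangle has base Q* - 2.5 = 5.2143 and height equal to the gap between the curves at Q = 2.5, which is 138.5 - 102 = 36.5. DWL = (1/2)(5.2143)(36.5) = 95.1607.

95.16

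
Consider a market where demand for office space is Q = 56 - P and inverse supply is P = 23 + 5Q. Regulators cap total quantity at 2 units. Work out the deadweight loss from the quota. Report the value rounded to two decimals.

36.75

Rewriting demand in inverse form: P = 56 - Q.
Unrestricted equilibrium: Q* = (56 - 23)/(1 + 5) = 5.5.
At Q = 2 the demand price is 56 - (2) = 54 and the supply price is 23 + 5(2) = 33.
Deadweight loss is the triangle between the curves from 2 to 5.5: (1/2)(54 - 33)(5.5 - 2) = 36.75.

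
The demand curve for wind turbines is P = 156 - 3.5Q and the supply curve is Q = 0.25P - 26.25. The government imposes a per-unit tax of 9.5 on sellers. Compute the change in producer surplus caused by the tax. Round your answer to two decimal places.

Rewriting supply in inverse form: P = 105 + 4Q.
Without the tax, 156 - 3.5Q = 105 + 4Q so Q* = 6.8 and P* = 132.2.
A tax on sellers shifts supply up by 9.5: 156 - 3.5Q = 105 + 4Q + 9.5, so Q_t = 5.5333. Buyers pay P_b = 136.6333; sellers receive P_s = P_b - 9.5 = 127.1333.
PS falls from (1/2)(6.8)(27.2) = 92.48 to (1/2)(5.5333)(22.1333) = 61.2356, a change of -31.2444.

-31.24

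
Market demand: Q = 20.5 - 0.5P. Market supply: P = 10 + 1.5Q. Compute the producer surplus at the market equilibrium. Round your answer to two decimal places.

Rewriting demand in inverse form: P = 41 - 2Q.
Set 41 - 2Q = 10 + 1.5Q, which gives 31 = 3.5Q, so Q* = 8.8571 and P* = 41 - 2(8.8571) = 23.2857.
Producer surplus is the triangle above supply below P*: (1/2)(8.8571)(23.2857 - 10) = (1/2)(8.8571)(13.2857) = 58.8367.

58.84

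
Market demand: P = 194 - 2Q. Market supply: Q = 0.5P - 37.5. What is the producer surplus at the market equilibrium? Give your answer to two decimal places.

Rewriting supply in inverse form: P = 75 + 2Q.
Setting demand equal to supply, 119 = 4Q, so Q* = 29.75 and P* = 134.5.
The supply curve's price intercept is 75, so PS = (1/2)(Q*)(P* - 75) = (1/2)(29.75)(59.5) = 885.0625.

885.06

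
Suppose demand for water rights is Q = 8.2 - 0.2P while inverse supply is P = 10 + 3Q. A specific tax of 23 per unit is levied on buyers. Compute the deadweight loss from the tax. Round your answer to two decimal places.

33.06

Rewriting demand in inverse form: P = 41 - 5Q.
Pre-tax equilibrium: 41 - 5Q = 10 + 3Q gives Q* = 3.875, P* = 21.625.
A tax on buyers shifts demand down by 23: (41 - 23) - 5Q = 10 + 3Q, so Q_t = 1. Buyers pay P_b = 36; sellers receive P_s = P_b - 23 = 13.
Deadweight loss is the triangle between the curves from Q_t to Q*: (1/2)(3.875 - 1)(23) = 33.0625.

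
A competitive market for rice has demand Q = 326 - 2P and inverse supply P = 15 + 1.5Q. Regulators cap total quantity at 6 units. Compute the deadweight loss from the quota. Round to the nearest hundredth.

Rewriting demand in inverse form: P = 163 - 0.5Q.
Without the quota, 163 - 0.5Q = 15 + 1.5Q gives Q* = 74.
At Q = 6 the demand price is 163 - 0.5(6) = 160 and the supply price is 15 + 1.5(6) = 24.
Deadweight loss is the triangle between the curves from 6 to 74: (1/2)(160 - 24)(74 - 6) = 4624.

4624.00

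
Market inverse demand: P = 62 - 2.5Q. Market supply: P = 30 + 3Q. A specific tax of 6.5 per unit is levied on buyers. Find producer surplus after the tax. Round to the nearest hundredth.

Without the tax, 62 - 2.5Q = 30 + 3Q so Q* = 5.8182 and P* = 47.4545.
With the tax, buyers' net willingness to pay falls by 6.5: (62 - 6.5) - 2.5Q = 30 + 3Q, so Q_t = 4.6364. Buyers pay P_b = 50.4091; sellers receive P_s = P_b - 6.5 = 43.9091.
PS = (1/2)(Q_t)(P_s - 30) = (1/2)(4.6364)(13.9091) = 32.2438.

32.24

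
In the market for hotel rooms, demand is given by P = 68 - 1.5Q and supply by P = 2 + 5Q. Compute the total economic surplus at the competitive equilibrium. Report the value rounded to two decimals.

Set 68 - 1.5Q = 2 + 5Q, which gives 66 = 6.5Q, so Q* = 10.1538 and P* = 68 - 1.5(10.1538) = 52.7692.
Total surplus is the full triangle between the curves from 0 to Q*: (1/2)(10.1538)(68 - 2) = 335.0769.

335.08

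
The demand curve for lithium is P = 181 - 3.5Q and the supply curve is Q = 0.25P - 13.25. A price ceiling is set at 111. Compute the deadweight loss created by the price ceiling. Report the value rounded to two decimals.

24.70

Rewriting supply in inverse form: P = 53 + 4Q.
Free-market equilibrium: 181 - 3.5Q = 53 + 4Q gives Q* = 17.0667, P* = 121.2667.
At the ceiling price 111, quantity supplied is (111 - 53)/4 = 14.5; supply is the short side, so Q = 14.5 trades at P = 111.
The lost-trades triangle has base Q* - 14.5 = 2.5667 and height equal to the gap between the curves at Q = 14.5, which is 130.25 - 111 = 19.25. DWL = (1/2)(2.5667)(19.25) = 24.7042.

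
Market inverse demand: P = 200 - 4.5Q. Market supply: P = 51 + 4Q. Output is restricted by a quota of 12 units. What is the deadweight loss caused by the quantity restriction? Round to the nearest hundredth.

Without the quota, 200 - 4.5Q = 51 + 4Q gives Q* = 17.5294.
At Q = 12 the demand price is 200 - 4.5(12) = 146 and the supply price is 51 + 4(12) = 99.
DWL = (1/2)(gap between curves at 12) x (Q* - 12) = (1/2)(47)(5.5294) = 129.9412.

129.94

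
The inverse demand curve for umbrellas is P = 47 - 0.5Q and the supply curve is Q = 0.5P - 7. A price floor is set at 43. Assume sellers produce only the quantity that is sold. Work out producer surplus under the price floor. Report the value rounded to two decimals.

168.00

Rewriting supply in inverse form: P = 14 + 2Q.
Without the control, 47 - 0.5Q = 14 + 2Q so Q* = 13.2 and P* = 40.4.
At the floor price 43, quantity demanded is (47 - 43)/0.5 = 8; demand is the short side, so Q = 8 trades at P = 43.
The supply price at Q = 8 is 30. PS is the trapezoid between 43 and supply over [0, 8]: (1/2)[(43 - 14) + (43 - 30)](8) = 168.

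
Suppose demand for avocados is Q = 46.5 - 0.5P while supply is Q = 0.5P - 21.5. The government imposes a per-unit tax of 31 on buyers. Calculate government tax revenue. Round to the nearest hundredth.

Rewriting demand in inverse form: P = 93 - 2Q.
Rewriting supply in inverse form: P = 43 + 2Q.
Without the tax, 93 - 2Q = 43 + 2Q so Q* = 12.5 and P* = 68.
A tax on buyers shifts demand down by 31: (93 - 31) - 2Q = 43 + 2Q, so Q_t = 4.75. Buyers pay P_b = 83.5; sellers receive P_s = P_b - 31 = 52.5.
Revenue is the tax times quantity traded: 31 x 4.75 = 147.25.

147.25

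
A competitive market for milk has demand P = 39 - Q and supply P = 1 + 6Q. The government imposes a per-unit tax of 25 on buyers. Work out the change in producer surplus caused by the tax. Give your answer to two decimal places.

Without the tax, 39 - Q = 1 + 6Q so Q* = 5.4286 and P* = 33.5714.
With the tax, buyers' net willingness to pay falls by 25: (39 - 25) - Q = 1 + 6Q, so Q_t = 1.8571. Buyers pay P_b = 37.1429; sellers receive P_s = P_b - 25 = 12.1429.
PS falls from (1/2)(5.4286)(32.5714) = 88.4082 to (1/2)(1.8571)(11.1429) = 10.3469, a change of -78.0612.

-78.06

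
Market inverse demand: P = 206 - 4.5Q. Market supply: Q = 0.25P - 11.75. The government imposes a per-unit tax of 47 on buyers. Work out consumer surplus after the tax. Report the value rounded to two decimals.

Rewriting supply in inverse form: P = 47 + 4Q.
Without the tax, 206 - 4.5Q = 47 + 4Q so Q* = 18.7059 and P* = 121.8235.
With the tax, buyers' net willingness to pay falls by 47: (206 - 47) - 4.5Q = 47 + 4Q, so Q_t = 13.1765. Buyers pay P_b = 146.7059; sellers receive P_s = P_b - 47 = 99.7059.
CS = (1/2)(Q_t)(206 - P_b) = (1/2)(13.1765)(59.2941) = 390.6436.

390.64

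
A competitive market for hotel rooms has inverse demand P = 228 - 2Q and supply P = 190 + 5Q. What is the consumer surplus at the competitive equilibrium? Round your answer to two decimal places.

29.47

Set 228 - 2Q = 190 + 5Q, which gives 38 = 7Q, so Q* = 5.4286 and P* = 228 - 2(5.4286) = 217.1429.
CS is the area between the demand curve and P* from 0 to Q*: (1/2)(5.4286)(10.8571) = 29.4694.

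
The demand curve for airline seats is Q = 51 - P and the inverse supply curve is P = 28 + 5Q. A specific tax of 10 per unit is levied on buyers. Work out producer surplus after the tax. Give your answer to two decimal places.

Rewriting demand in inverse form: P = 51 - Q.
Pre-tax equilibrium: 51 - Q = 28 + 5Q gives Q* = 3.8333, P* = 47.1667.
With the tax, buyers' net willingness to pay falls by 10: (51 - 10) - Q = 28 + 5Q, so Q_t = 2.1667. Buyers pay P_b = 48.8333; sellers receive P_s = P_b - 10 = 38.8333.
Producer surplus is the triangle above supply below P_s: (1/2)(2.1667)(38.8333 - 28) = 11.7361.

11.74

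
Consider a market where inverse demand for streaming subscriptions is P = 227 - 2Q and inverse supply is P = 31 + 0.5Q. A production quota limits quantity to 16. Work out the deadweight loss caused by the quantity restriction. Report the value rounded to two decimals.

Without the quota, 227 - 2Q = 31 + 0.5Q gives Q* = 78.4.
At Q = 16 the demand price is 227 - 2(16) = 195 and the supply price is 31 + 0.5(16) = 39.
DWL = (1/2)(gap between curves at 16) x (Q* - 16) = (1/2)(156)(62.4) = 4867.2.

4867.20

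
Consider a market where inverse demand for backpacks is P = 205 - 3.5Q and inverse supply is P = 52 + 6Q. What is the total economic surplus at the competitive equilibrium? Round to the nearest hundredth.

1232.05

Equilibrium: 205 - 3.5Q = 52 + 6Q, so Q* = 16.1053 and P* = 148.6316.
Total surplus is the full triangle between the curves from 0 to Q*: (1/2)(16.1053)(205 - 52) = 1232.0526.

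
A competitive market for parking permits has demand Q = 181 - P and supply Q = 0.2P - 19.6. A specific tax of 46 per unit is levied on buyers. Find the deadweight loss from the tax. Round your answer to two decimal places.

176.33

Rewriting demand in inverse form: P = 181 - Q.
Rewriting supply in inverse form: P = 98 + 5Q.
Pre-tax equilibrium: 181 - Q = 98 + 5Q gives Q* = 13.8333, P* = 167.1667.
With the tax, buyers' net willingness to pay falls by 46: (181 - 46) - Q = 98 + 5Q, so Q_t = 6.1667. Buyers pay P_b = 174.8333; sellers receive P_s = P_b - 46 = 128.8333.
The welfare triangle lost has base Q* - Q_t = 7.6667 and height t = 46, so DWL = (1/2)(7.6667)(46) = 176.3333.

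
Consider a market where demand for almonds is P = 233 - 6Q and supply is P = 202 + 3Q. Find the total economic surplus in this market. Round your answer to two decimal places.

Equilibrium: 233 - 6Q = 202 + 3Q, so Q* = 3.4444 and P* = 212.3333.
CS = (1/2)(3.4444)(20.6667) = 35.5926 and PS = (1/2)(3.4444)(10.3333) = 17.7963, so total surplus = 53.3889.

53.39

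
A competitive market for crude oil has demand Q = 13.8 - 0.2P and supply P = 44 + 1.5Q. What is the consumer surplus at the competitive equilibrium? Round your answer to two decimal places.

36.98

Rewriting demand in inverse form: P = 69 - 5Q.
Set 69 - 5Q = 44 + 1.5Q, which gives 25 = 6.5Q, so Q* = 3.8462 and P* = 69 - 5(3.8462) = 49.7692.
The demand choke price is 69, so CS = (1/2)(Q*)(69 - P*) = (1/2)(3.8462)(19.2308) = 36.9822.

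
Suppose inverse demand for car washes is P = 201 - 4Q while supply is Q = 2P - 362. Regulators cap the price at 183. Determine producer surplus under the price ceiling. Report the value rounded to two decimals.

4.00

Rewriting supply in inverse form: P = 181 + 0.5Q.
Without the control, 201 - 4Q = 181 + 0.5Q so Q* = 4.4444 and P* = 183.2222.
At the ceiling price 183, quantity supplied is (183 - 181)/0.5 = 4; supply is the short side, so Q = 4 trades at P = 183.
PS is the triangle above supply below 183: (1/2)(4)(183 - 181) = 4.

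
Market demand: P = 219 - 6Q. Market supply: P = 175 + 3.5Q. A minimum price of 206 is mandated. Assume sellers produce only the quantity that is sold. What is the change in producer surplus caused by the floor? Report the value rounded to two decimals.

21.41

Without the control, 219 - 6Q = 175 + 3.5Q so Q* = 4.6316 and P* = 191.2105.
At P = 206, buyers demand (219 - 206)/6 = 2.1667 while sellers would supply more, so the quantity traded is 2.1667 at price 206.
PS goes from (1/2)(4.6316)(16.2105) = 37.5402 to 58.9514 (computed as (206 - 175)(2.1667) - (1/2)(3.5)(2.1667)^2), a change of 21.4112.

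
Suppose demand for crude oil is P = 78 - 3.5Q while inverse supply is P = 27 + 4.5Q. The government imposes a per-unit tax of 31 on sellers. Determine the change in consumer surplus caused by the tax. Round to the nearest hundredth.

-60.18

Pre-tax equilibrium: 78 - 3.5Q = 27 + 4.5Q gives Q* = 6.375, P* = 55.6875.
A tax on sellers shifts supply up by 31: 78 - 3.5Q = 27 + 4.5Q + 31, so Q_t = 2.5. Buyers pay P_b = 69.25; sellers receive P_s = P_b - 31 = 38.25.
Consumers lose the trapezoid between P* and P_b out to Q_t plus the triangle from Q_t to Q*: change in CS = 10.9375 - 71.1211 = -60.1836.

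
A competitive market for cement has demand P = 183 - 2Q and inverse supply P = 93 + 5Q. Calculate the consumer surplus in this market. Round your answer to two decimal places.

165.31

Setting demand equal to supply, 90 = 7Q, so Q* = 12.8571 and P* = 157.2857.
Consumer surplus is the triangle under demand above P*: (1/2)(12.8571)(183 - 157.2857) = (1/2)(12.8571)(25.7143) = 165.3061.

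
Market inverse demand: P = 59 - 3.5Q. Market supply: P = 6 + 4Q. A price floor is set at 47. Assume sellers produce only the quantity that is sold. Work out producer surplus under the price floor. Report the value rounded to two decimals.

117.06

Without the control, 59 - 3.5Q = 6 + 4Q so Q* = 7.0667 and P* = 34.2667.
At the floor price 47, quantity demanded is (59 - 47)/3.5 = 3.4286; demand is the short side, so Q = 3.4286 trades at P = 47.
The supply price at Q = 3.4286 is 19.7143. PS is the trapezoid between 47 and supply over [0, 3.4286]: (1/2)[(47 - 6) + (47 - 19.7143)](3.4286) = 117.0612.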